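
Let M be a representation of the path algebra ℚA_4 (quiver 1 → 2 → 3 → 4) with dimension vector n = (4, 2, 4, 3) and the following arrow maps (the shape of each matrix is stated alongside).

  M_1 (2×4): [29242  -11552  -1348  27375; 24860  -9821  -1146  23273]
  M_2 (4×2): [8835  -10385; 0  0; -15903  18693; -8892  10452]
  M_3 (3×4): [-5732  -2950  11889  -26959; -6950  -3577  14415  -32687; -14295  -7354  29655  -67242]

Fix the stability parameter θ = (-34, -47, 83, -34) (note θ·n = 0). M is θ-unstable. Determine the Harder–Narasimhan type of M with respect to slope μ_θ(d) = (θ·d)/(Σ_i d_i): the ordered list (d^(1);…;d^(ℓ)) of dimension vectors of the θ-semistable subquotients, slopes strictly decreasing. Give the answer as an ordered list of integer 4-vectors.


Interval decomposition of M: I[1,1]^2, I[1,2], I[1,4], I[3,3], I[3,4]^2.
HN type (ℓ=4): μ^(1)=83; μ^(2)=49/2; μ^(3)=-34; μ^(4)=-81/2

((0, 0, 1, 0); (0, 0, 3, 3); (2, 0, 0, 0); (2, 2, 0, 0))


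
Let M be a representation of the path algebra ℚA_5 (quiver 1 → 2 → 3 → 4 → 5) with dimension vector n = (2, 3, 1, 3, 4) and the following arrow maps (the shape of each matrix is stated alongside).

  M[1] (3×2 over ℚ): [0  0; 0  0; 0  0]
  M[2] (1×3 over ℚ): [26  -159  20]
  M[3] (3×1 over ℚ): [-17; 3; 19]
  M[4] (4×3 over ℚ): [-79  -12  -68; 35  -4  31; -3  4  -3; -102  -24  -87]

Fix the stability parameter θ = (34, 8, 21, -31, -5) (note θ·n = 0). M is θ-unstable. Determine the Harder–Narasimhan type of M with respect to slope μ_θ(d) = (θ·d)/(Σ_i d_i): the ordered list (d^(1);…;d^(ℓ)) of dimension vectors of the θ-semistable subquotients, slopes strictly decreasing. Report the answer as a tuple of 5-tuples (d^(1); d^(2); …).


Barcode: M ≅ I[1,1]^2, I[2,2]^2, I[2,5], I[4,4], I[4,5], I[5,5]^2. HN layers by μ_θ (5 steps, strictly decreasing):
  μ^(1)=34; μ^(2)=8; μ^(3)=-7/4; μ^(4)=-5; μ^(5)=-31

((2, 0, 0, 0, 0); (0, 2, 0, 0, 0); (0, 1, 1, 1, 1); (0, 0, 0, 0, 3); (0, 0, 0, 2, 0))


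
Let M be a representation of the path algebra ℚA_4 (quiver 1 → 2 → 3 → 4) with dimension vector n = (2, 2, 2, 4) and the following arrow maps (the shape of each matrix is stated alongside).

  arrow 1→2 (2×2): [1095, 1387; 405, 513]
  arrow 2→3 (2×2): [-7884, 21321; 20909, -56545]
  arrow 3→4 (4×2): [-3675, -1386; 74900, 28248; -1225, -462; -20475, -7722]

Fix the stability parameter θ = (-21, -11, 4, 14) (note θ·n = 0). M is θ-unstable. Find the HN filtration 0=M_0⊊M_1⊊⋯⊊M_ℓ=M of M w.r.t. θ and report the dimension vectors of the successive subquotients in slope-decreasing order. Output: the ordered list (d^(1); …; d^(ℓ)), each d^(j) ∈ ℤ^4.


Interval decomposition of M: I[1,1], I[1,4], I[2,3], I[4,4]^3.
HN type (ℓ=4): μ^(1)=14; μ^(2)=4; μ^(3)=-11; μ^(4)=-21

((0, 0, 0, 4); (0, 0, 2, 0); (0, 2, 0, 0); (2, 0, 0, 0))


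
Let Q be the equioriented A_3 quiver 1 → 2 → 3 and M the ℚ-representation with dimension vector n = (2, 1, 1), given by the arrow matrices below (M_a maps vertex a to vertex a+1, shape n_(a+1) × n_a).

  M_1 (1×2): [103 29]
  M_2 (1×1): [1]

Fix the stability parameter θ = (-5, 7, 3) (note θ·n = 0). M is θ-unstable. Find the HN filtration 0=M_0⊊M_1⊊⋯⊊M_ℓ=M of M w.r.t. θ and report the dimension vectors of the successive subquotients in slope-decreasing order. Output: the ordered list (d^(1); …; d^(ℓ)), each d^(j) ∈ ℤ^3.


Via rank(M_{q-1}∘⋯∘M_p): M ≅ I[1,1], I[1,3].
μ_θ-semistable layers: μ^(1)=5; μ^(2)=-5

((0, 1, 1); (2, 0, 0))


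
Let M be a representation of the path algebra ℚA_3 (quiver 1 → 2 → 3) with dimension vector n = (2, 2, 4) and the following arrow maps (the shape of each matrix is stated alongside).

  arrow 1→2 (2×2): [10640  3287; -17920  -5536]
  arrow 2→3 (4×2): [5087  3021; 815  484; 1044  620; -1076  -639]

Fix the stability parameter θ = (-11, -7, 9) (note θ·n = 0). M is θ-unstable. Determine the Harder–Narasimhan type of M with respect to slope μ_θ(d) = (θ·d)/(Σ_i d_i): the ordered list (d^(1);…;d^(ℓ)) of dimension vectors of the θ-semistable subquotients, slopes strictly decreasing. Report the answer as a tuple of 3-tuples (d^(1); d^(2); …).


Barcode: M ≅ I[1,1], I[1,3], I[2,3], I[3,3]^2. HN layers by μ_θ (3 steps, strictly decreasing):
  μ^(1)=9; μ^(2)=-7; μ^(3)=-11

((0, 0, 4); (0, 2, 0); (2, 0, 0))


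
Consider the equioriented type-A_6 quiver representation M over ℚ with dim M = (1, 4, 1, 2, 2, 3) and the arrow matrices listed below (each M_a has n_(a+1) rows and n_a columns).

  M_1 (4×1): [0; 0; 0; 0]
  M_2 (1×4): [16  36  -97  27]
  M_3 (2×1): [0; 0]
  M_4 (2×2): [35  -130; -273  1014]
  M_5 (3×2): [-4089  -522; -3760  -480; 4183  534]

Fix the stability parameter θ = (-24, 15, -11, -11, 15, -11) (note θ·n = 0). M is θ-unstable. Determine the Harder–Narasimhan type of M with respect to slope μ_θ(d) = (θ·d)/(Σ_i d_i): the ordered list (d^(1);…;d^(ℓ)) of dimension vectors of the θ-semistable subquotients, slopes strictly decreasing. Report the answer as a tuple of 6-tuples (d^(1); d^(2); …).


Barcode: M ≅ I[1,1], I[2,2]^3, I[2,3], I[4,4], I[4,6], I[5,5], I[6,6]^2. HN layers by μ_θ (4 steps, strictly decreasing):
  μ^(1)=15; μ^(2)=2; μ^(3)=-11; μ^(4)=-24

((0, 3, 0, 0, 1, 0); (0, 1, 1, 0, 1, 1); (0, 0, 0, 2, 0, 2); (1, 0, 0, 0, 0, 0))


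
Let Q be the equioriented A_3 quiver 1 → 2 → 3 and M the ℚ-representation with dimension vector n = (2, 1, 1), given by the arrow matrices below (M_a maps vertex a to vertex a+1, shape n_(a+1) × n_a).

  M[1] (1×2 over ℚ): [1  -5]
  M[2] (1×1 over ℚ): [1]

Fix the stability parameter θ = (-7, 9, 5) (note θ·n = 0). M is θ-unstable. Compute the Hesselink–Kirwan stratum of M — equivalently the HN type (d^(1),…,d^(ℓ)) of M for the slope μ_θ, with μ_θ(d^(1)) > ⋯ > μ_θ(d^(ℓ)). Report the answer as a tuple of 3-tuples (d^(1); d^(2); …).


Interval decomposition of M: I[1,1], I[1,3].
HN type (ℓ=2): μ^(1)=7; μ^(2)=-7

((0, 1, 1); (2, 0, 0))


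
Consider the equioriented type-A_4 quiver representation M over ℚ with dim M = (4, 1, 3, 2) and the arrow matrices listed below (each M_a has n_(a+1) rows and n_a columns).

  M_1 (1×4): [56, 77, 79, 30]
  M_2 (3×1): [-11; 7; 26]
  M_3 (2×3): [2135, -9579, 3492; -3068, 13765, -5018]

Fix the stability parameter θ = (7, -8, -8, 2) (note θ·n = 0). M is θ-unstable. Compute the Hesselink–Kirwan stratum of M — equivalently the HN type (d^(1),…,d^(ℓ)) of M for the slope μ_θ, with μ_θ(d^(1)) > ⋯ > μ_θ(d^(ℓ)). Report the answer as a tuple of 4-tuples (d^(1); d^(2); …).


Barcode: M ≅ I[1,1]^3, I[1,4], I[3,3], I[3,4]. HN layers by μ_θ (4 steps, strictly decreasing):
  μ^(1)=7; μ^(2)=2; μ^(3)=-3; μ^(4)=-8

((3, 0, 0, 0); (0, 0, 0, 2); (1, 1, 1, 0); (0, 0, 2, 0))


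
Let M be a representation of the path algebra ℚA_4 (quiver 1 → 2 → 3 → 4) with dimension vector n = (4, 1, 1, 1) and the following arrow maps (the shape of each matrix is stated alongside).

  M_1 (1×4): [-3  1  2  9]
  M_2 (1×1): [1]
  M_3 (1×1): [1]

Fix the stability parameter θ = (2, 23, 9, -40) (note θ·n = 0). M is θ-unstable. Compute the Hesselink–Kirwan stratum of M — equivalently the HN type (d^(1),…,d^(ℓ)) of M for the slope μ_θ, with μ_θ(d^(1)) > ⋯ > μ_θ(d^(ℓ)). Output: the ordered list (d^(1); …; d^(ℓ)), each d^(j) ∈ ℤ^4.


Barcode: M ≅ I[1,1]^3, I[1,4]. HN layers by μ_θ (2 steps, strictly decreasing):
  μ^(1)=2; μ^(2)=-3/2

((3, 0, 0, 0); (1, 1, 1, 1))


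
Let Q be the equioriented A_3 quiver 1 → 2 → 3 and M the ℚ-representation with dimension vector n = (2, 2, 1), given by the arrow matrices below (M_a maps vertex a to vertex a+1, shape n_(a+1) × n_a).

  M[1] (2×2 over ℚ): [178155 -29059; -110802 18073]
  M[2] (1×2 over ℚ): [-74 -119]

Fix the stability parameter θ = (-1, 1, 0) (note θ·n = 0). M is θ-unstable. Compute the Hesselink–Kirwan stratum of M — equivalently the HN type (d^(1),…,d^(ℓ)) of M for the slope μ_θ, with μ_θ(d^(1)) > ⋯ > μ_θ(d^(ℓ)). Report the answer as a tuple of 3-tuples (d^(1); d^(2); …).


Interval decomposition of M: I[1,2], I[1,3].
HN type (ℓ=3): μ^(1)=1; μ^(2)=1/2; μ^(3)=-1

((0, 1, 0); (0, 1, 1); (2, 0, 0))


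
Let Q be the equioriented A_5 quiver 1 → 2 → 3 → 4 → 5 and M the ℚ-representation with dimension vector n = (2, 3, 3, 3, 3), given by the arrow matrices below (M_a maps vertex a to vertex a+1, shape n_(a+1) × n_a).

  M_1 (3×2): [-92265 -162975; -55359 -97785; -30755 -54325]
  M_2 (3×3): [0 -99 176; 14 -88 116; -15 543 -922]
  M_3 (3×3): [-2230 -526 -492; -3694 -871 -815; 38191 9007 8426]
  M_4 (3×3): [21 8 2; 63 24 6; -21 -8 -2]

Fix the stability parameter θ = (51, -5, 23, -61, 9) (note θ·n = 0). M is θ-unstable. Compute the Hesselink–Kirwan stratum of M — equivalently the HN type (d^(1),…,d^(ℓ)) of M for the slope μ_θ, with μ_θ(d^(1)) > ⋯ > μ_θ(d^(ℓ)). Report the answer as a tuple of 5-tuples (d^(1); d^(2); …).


Interval decomposition of M: I[1,1], I[1,4], I[2,2], I[2,4], I[3,3], I[4,5], I[5,5]^2.
HN type (ℓ=7): μ^(1)=51; μ^(2)=23; μ^(3)=9; μ^(4)=2; μ^(5)=-5; μ^(6)=-43/3; μ^(7)=-61

((1, 0, 0, 0, 0); (0, 0, 1, 0, 0); (0, 0, 0, 0, 3); (1, 1, 1, 1, 0); (0, 1, 0, 0, 0); (0, 1, 1, 1, 0); (0, 0, 0, 1, 0))


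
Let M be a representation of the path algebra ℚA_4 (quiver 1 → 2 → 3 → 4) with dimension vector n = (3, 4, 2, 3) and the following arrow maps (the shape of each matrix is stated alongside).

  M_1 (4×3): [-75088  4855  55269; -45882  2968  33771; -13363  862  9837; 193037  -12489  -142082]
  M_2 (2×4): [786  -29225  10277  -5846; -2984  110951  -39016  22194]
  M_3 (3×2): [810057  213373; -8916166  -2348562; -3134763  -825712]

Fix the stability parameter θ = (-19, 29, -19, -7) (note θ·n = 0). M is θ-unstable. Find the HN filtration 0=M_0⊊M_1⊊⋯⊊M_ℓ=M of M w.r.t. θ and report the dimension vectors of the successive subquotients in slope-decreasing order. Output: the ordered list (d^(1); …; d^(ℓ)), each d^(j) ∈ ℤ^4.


Barcode: M ≅ I[1,2], I[1,4]^2, I[2,2], I[4,4]. HN layers by μ_θ (4 steps, strictly decreasing):
  μ^(1)=29; μ^(2)=1; μ^(3)=-7; μ^(4)=-19

((0, 2, 0, 0); (0, 2, 2, 2); (0, 0, 0, 1); (3, 0, 0, 0))


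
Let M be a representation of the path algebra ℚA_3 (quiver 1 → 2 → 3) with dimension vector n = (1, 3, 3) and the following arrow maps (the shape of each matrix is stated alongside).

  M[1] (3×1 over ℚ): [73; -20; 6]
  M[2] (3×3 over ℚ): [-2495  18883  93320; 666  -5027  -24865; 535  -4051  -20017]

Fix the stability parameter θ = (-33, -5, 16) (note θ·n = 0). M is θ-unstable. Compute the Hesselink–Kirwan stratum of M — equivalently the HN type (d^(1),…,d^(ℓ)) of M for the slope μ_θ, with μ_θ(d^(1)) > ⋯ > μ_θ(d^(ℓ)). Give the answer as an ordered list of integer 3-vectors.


Interval decomposition of M: I[1,3], I[2,3]^2.
HN type (ℓ=3): μ^(1)=16; μ^(2)=-5; μ^(3)=-33

((0, 0, 3); (0, 3, 0); (1, 0, 0))


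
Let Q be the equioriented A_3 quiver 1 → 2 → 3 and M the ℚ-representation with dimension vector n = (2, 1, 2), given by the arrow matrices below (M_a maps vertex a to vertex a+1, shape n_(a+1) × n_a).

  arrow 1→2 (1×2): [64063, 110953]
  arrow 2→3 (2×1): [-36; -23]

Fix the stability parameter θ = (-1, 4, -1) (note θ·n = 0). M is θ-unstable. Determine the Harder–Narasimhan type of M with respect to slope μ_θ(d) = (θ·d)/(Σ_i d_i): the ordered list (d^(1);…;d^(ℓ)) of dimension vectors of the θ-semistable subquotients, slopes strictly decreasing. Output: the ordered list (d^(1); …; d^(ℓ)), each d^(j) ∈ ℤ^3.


Via rank(M_{q-1}∘⋯∘M_p): M ≅ I[1,1], I[1,3], I[3,3].
μ_θ-semistable layers: μ^(1)=3/2; μ^(2)=-1

((0, 1, 1); (2, 0, 1))


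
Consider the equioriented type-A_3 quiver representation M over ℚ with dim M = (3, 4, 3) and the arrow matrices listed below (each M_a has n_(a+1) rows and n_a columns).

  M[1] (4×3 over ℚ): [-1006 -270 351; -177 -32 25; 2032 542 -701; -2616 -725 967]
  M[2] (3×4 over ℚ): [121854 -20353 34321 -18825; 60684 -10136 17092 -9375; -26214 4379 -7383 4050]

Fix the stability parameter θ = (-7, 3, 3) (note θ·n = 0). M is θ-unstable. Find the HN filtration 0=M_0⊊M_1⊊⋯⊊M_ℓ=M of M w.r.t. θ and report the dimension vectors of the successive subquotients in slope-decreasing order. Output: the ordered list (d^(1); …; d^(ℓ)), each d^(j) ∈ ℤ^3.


Via rank(M_{q-1}∘⋯∘M_p): M ≅ I[1,2], I[1,3]^2, I[2,2], I[3,3].
μ_θ-semistable layers: μ^(1)=3; μ^(2)=-7

((0, 4, 3); (3, 0, 0))


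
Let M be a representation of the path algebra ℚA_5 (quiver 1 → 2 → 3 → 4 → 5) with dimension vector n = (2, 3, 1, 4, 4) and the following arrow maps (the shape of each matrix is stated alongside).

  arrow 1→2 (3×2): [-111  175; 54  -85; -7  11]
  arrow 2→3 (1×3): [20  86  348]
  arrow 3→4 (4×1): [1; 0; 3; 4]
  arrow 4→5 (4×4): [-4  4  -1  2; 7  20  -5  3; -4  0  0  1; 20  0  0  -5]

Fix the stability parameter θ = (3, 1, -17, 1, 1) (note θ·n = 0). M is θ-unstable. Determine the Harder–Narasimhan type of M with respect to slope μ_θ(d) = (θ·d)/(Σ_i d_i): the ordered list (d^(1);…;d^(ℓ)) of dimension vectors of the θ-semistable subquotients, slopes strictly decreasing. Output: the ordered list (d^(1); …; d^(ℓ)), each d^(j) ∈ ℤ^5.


Barcode: M ≅ I[1,2], I[1,5], I[2,2], I[4,4], I[4,5]^2, I[5,5]. HN layers by μ_θ (3 steps, strictly decreasing):
  μ^(1)=2; μ^(2)=1; μ^(3)=-13/3

((1, 1, 0, 0, 0); (0, 1, 0, 4, 4); (1, 1, 1, 0, 0))


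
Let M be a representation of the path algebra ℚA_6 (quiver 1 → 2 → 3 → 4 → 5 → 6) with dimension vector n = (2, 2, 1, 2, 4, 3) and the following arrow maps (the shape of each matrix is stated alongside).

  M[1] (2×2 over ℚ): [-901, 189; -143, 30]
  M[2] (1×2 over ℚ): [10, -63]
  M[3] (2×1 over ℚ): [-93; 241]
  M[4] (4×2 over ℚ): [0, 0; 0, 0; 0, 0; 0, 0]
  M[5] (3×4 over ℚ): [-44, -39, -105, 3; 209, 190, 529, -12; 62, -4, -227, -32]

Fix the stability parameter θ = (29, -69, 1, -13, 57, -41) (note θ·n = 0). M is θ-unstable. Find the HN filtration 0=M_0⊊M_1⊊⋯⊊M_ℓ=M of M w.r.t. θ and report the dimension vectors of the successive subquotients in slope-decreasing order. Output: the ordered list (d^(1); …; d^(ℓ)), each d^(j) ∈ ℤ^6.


Via rank(M_{q-1}∘⋯∘M_p): M ≅ I[1,2], I[1,4], I[4,4], I[5,5], I[5,6]^3.
μ_θ-semistable layers: μ^(1)=57; μ^(2)=8; μ^(3)=-6; μ^(4)=-13; μ^(5)=-20

((0, 0, 0, 0, 1, 0); (0, 0, 0, 0, 3, 3); (0, 0, 1, 1, 0, 0); (0, 0, 0, 1, 0, 0); (2, 2, 0, 0, 0, 0))


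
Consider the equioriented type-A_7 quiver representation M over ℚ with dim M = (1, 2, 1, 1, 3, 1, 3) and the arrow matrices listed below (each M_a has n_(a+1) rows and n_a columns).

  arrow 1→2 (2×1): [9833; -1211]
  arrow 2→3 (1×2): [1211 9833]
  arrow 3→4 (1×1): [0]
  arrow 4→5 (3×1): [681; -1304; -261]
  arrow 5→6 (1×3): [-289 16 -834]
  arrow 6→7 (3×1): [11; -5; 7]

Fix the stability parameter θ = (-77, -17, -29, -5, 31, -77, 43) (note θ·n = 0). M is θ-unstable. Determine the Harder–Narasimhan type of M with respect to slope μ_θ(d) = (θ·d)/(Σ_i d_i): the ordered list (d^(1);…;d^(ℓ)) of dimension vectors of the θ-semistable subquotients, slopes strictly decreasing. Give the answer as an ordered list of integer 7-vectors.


Interval decomposition of M: I[1,2], I[2,3], I[4,7], I[5,5]^2, I[7,7]^2.
HN type (ℓ=5): μ^(1)=43; μ^(2)=31; μ^(3)=-17; μ^(4)=-23; μ^(5)=-77

((0, 0, 0, 0, 0, 0, 3); (0, 0, 0, 0, 2, 0, 0); (0, 1, 0, 1, 1, 1, 0); (0, 1, 1, 0, 0, 0, 0); (1, 0, 0, 0, 0, 0, 0))


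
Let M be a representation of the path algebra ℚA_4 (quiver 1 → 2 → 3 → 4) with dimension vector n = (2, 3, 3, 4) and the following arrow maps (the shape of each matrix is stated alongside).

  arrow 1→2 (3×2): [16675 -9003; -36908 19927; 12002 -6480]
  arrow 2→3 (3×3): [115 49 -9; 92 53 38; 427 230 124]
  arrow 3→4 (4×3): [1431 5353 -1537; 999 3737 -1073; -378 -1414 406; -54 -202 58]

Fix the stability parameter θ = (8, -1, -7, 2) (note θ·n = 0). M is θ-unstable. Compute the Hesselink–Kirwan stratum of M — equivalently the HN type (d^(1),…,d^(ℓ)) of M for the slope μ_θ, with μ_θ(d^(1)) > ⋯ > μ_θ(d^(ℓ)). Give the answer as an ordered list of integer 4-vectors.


Interval decomposition of M: I[1,3]^2, I[2,4], I[4,4]^3.
HN type (ℓ=3): μ^(1)=2; μ^(2)=0; μ^(3)=-4

((0, 0, 0, 4); (2, 2, 2, 0); (0, 1, 1, 0))


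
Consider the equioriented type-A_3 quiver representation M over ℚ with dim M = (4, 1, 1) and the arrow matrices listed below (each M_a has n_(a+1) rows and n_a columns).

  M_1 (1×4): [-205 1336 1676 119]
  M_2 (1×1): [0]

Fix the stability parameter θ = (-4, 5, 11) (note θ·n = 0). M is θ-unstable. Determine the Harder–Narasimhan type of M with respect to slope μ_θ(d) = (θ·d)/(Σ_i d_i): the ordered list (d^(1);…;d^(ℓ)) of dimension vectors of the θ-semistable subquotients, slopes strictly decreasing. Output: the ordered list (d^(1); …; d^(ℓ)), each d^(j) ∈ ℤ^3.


Via rank(M_{q-1}∘⋯∘M_p): M ≅ I[1,1]^3, I[1,2], I[3,3].
μ_θ-semistable layers: μ^(1)=11; μ^(2)=5; μ^(3)=-4

((0, 0, 1); (0, 1, 0); (4, 0, 0))


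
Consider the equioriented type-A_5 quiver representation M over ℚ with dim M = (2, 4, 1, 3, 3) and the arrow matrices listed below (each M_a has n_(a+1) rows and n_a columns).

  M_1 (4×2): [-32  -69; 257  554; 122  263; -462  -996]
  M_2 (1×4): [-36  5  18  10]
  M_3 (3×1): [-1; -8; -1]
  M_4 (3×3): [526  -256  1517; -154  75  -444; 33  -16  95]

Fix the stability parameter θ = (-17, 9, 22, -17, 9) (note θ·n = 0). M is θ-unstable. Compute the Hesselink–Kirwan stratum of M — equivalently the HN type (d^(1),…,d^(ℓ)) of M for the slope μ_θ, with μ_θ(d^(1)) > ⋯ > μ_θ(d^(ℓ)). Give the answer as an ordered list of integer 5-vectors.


Interval decomposition of M: I[1,2], I[1,5], I[2,2]^2, I[4,5]^2.
HN type (ℓ=3): μ^(1)=9; μ^(2)=14/3; μ^(3)=-17

((0, 3, 0, 0, 3); (0, 1, 1, 1, 0); (2, 0, 0, 2, 0))


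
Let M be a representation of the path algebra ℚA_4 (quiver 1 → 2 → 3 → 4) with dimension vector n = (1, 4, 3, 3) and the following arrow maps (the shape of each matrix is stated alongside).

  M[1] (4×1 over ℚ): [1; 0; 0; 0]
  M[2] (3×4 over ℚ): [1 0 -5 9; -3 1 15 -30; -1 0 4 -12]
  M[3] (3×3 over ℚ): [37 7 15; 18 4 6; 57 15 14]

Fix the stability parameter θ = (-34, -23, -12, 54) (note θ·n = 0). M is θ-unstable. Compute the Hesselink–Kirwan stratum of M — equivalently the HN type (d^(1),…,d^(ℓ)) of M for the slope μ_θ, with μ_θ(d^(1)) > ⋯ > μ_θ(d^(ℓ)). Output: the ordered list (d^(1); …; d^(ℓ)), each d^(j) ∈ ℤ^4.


Barcode: M ≅ I[1,4], I[2,2], I[2,4]^2. HN layers by μ_θ (4 steps, strictly decreasing):
  μ^(1)=54; μ^(2)=-12; μ^(3)=-23; μ^(4)=-34

((0, 0, 0, 3); (0, 0, 3, 0); (0, 4, 0, 0); (1, 0, 0, 0))


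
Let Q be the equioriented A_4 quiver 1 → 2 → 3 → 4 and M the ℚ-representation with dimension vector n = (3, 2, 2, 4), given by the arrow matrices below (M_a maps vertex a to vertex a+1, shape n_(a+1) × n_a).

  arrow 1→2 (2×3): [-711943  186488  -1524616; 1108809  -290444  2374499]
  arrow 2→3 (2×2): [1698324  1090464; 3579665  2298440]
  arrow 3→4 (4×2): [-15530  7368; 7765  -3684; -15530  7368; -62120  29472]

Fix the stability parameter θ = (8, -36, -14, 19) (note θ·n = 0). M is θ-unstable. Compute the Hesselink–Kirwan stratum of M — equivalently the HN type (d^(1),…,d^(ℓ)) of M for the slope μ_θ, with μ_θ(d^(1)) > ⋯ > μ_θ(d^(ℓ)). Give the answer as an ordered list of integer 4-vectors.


Interval decomposition of M: I[1,1], I[1,2], I[1,3], I[3,4], I[4,4]^3.
HN type (ℓ=3): μ^(1)=19; μ^(2)=8; μ^(3)=-14

((0, 0, 0, 4); (1, 0, 0, 0); (2, 2, 2, 0))


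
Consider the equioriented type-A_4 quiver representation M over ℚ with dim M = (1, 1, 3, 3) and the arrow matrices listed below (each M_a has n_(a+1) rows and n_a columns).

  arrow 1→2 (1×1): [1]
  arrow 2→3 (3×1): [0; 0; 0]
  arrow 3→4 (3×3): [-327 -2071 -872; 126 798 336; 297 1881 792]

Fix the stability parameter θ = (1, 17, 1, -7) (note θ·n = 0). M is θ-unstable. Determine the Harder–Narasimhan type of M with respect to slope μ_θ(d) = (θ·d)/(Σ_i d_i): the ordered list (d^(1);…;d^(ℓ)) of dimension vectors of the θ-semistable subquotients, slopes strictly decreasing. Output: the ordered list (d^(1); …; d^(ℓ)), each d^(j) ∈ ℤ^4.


Via rank(M_{q-1}∘⋯∘M_p): M ≅ I[1,2], I[3,3]^2, I[3,4], I[4,4]^2.
μ_θ-semistable layers: μ^(1)=17; μ^(2)=1; μ^(3)=-3; μ^(4)=-7

((0, 1, 0, 0); (1, 0, 2, 0); (0, 0, 1, 1); (0, 0, 0, 2))


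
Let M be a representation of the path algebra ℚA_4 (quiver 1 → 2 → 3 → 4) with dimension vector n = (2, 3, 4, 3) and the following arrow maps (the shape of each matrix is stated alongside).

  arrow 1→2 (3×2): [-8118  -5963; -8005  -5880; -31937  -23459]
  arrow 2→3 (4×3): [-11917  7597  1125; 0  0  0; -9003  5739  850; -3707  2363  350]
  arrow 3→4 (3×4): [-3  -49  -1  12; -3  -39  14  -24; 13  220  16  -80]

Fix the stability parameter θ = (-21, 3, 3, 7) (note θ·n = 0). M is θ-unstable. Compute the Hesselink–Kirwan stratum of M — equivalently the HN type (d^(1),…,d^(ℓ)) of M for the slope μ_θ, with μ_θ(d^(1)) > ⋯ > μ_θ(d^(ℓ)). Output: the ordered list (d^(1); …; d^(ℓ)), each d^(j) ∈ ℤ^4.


Barcode: M ≅ I[1,2], I[1,4], I[2,4], I[3,3], I[3,4]. HN layers by μ_θ (3 steps, strictly decreasing):
  μ^(1)=7; μ^(2)=3; μ^(3)=-21

((0, 0, 0, 3); (0, 3, 4, 0); (2, 0, 0, 0))


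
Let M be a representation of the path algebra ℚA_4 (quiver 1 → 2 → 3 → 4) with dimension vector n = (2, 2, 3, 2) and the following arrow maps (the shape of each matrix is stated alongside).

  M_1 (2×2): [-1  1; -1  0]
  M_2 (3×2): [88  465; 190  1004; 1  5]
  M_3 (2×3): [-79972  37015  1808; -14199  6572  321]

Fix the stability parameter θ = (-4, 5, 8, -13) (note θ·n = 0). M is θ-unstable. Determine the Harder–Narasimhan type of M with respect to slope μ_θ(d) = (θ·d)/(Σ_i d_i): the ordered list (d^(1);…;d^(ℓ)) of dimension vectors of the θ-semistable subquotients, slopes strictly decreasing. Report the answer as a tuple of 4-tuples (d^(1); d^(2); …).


Barcode: M ≅ I[1,4]^2, I[3,3]. HN layers by μ_θ (3 steps, strictly decreasing):
  μ^(1)=8; μ^(2)=0; μ^(3)=-4

((0, 0, 1, 0); (0, 2, 2, 2); (2, 0, 0, 0))


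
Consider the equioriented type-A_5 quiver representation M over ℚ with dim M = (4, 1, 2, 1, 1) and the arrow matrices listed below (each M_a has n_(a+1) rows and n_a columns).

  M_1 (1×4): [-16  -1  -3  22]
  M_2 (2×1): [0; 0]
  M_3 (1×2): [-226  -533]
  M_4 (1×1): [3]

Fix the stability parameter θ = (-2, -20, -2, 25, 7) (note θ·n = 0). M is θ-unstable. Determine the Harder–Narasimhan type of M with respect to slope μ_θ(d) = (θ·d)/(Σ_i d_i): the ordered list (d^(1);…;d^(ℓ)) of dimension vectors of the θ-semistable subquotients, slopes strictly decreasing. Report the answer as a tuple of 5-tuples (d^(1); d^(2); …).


Interval decomposition of M: I[1,1]^3, I[1,2], I[3,3], I[3,5].
HN type (ℓ=3): μ^(1)=16; μ^(2)=-2; μ^(3)=-11

((0, 0, 0, 1, 1); (3, 0, 2, 0, 0); (1, 1, 0, 0, 0))


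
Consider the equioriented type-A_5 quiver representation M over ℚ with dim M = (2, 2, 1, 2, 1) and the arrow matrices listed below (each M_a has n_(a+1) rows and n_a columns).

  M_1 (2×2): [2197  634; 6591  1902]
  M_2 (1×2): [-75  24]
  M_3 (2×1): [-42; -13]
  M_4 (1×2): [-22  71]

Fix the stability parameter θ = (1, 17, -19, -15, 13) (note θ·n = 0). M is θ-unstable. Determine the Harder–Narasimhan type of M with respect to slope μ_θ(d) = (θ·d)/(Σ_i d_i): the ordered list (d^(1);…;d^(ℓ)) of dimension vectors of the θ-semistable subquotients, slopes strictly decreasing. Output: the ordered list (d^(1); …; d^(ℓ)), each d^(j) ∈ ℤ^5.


Interval decomposition of M: I[1,1], I[1,5], I[2,2], I[4,4].
HN type (ℓ=5): μ^(1)=17; μ^(2)=13; μ^(3)=1; μ^(4)=-4; μ^(5)=-15

((0, 1, 0, 0, 0); (0, 0, 0, 0, 1); (1, 0, 0, 0, 0); (1, 1, 1, 1, 0); (0, 0, 0, 1, 0))


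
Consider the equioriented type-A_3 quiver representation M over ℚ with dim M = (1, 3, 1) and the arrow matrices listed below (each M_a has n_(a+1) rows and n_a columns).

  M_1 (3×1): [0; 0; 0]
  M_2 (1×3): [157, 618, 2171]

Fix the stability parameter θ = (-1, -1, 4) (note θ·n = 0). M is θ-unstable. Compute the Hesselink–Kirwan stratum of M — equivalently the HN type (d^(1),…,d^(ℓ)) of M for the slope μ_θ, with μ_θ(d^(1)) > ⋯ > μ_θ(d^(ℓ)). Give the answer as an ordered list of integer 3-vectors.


Interval decomposition of M: I[1,1], I[2,2]^2, I[2,3].
HN type (ℓ=2): μ^(1)=4; μ^(2)=-1

((0, 0, 1); (1, 3, 0))


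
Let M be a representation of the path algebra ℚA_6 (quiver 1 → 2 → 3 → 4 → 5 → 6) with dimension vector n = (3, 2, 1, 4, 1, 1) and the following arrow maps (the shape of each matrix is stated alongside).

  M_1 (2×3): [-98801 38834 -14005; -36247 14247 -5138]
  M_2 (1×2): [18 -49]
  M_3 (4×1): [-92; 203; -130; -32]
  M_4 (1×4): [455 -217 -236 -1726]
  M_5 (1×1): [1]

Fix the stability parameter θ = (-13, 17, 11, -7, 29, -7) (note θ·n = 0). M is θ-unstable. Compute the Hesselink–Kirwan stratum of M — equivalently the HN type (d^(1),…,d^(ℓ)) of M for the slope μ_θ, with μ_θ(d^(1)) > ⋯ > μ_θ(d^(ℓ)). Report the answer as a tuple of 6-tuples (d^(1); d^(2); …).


Interval decomposition of M: I[1,1], I[1,2], I[1,6], I[4,4]^3.
HN type (ℓ=5): μ^(1)=17; μ^(2)=11; μ^(3)=7; μ^(4)=-7; μ^(5)=-13

((0, 1, 0, 0, 0, 0); (0, 0, 0, 0, 1, 1); (0, 1, 1, 1, 0, 0); (0, 0, 0, 3, 0, 0); (3, 0, 0, 0, 0, 0))


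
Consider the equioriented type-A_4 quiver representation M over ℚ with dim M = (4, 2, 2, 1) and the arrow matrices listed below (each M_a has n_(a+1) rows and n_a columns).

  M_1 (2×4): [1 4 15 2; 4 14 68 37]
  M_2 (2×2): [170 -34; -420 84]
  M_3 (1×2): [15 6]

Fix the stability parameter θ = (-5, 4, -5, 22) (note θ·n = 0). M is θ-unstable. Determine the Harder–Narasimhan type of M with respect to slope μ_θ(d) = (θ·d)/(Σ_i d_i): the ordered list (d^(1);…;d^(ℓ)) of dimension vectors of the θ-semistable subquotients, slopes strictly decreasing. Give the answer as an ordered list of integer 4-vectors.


Interval decomposition of M: I[1,1]^2, I[1,2], I[1,4], I[3,3].
HN type (ℓ=4): μ^(1)=22; μ^(2)=4; μ^(3)=-1/2; μ^(4)=-5

((0, 0, 0, 1); (0, 1, 0, 0); (0, 1, 1, 0); (4, 0, 1, 0))


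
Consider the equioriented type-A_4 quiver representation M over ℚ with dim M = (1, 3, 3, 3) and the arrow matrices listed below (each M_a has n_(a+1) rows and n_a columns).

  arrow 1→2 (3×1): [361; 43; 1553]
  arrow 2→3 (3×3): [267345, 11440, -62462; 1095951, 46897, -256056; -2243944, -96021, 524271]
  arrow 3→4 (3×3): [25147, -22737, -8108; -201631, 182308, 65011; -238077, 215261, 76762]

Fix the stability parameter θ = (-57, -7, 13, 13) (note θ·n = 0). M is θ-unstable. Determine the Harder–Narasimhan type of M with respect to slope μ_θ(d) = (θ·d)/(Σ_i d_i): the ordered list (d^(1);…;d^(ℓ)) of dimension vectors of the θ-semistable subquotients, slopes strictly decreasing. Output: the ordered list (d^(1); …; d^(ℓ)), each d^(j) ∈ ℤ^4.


Interval decomposition of M: I[1,4], I[2,3], I[2,4], I[4,4].
HN type (ℓ=3): μ^(1)=13; μ^(2)=-7; μ^(3)=-57

((0, 0, 3, 3); (0, 3, 0, 0); (1, 0, 0, 0))


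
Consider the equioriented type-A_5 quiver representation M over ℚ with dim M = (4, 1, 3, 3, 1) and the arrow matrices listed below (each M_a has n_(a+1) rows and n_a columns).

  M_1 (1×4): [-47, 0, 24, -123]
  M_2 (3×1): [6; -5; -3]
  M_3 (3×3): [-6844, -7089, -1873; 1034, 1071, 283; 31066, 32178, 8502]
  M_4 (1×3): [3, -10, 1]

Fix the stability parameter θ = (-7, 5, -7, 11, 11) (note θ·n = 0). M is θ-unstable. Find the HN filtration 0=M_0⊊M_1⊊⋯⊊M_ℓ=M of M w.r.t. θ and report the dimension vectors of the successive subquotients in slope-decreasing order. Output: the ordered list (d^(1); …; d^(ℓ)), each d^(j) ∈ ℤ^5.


Barcode: M ≅ I[1,1]^3, I[1,3], I[3,4], I[3,5], I[4,4]. HN layers by μ_θ (3 steps, strictly decreasing):
  μ^(1)=11; μ^(2)=-1; μ^(3)=-7

((0, 0, 0, 3, 1); (0, 1, 1, 0, 0); (4, 0, 2, 0, 0))


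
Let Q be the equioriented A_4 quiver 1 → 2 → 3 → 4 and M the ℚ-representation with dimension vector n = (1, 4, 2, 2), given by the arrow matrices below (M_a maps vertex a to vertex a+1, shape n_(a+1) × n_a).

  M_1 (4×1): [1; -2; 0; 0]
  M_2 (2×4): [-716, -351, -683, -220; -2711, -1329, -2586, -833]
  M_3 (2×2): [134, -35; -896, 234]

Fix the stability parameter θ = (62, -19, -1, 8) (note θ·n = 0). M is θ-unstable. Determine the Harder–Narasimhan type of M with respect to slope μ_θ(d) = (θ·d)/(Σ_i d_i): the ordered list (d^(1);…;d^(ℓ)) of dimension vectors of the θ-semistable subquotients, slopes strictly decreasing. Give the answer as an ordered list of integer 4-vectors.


Via rank(M_{q-1}∘⋯∘M_p): M ≅ I[1,4], I[2,2]^2, I[2,4].
μ_θ-semistable layers: μ^(1)=25/2; μ^(2)=8; μ^(3)=-1; μ^(4)=-19

((1, 1, 1, 1); (0, 0, 0, 1); (0, 0, 1, 0); (0, 3, 0, 0))


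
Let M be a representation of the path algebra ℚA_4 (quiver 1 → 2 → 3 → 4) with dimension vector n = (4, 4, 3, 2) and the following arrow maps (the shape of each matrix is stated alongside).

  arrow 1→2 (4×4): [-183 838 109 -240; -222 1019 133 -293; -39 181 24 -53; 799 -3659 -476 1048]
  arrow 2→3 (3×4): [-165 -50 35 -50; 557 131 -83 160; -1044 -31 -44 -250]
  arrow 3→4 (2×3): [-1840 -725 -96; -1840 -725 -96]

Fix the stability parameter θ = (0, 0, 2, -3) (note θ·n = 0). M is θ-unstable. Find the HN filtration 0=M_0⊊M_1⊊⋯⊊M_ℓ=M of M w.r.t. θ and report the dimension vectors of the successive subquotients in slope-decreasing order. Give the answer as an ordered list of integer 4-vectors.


Barcode: M ≅ I[1,1], I[1,2]^2, I[1,3], I[2,4], I[3,3], I[4,4]. HN layers by μ_θ (4 steps, strictly decreasing):
  μ^(1)=2; μ^(2)=0; μ^(3)=-1/3; μ^(4)=-3

((0, 0, 2, 0); (4, 3, 0, 0); (0, 1, 1, 1); (0, 0, 0, 1))


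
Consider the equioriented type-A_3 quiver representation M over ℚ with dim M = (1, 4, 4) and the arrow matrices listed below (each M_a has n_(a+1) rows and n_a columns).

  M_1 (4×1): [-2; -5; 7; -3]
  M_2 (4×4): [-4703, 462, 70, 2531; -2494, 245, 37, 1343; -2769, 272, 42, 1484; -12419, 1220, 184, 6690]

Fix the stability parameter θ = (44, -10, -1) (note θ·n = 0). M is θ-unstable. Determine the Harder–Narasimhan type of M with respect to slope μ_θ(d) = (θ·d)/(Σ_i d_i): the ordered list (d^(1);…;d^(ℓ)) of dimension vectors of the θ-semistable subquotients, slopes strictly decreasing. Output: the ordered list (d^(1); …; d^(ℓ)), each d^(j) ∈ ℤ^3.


Barcode: M ≅ I[1,3], I[2,3]^3. HN layers by μ_θ (3 steps, strictly decreasing):
  μ^(1)=11; μ^(2)=-1; μ^(3)=-10

((1, 1, 1); (0, 0, 3); (0, 3, 0))


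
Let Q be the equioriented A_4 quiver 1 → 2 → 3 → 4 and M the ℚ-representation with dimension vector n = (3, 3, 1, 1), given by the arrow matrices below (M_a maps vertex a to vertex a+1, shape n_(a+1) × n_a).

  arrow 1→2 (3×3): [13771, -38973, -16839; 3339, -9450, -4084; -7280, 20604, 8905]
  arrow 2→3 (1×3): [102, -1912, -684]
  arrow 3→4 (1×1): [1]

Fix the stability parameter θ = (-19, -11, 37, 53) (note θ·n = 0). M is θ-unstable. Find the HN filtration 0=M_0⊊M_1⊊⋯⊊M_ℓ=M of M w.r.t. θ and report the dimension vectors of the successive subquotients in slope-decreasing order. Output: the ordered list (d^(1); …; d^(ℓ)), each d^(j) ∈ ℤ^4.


Barcode: M ≅ I[1,2]^2, I[1,4]. HN layers by μ_θ (4 steps, strictly decreasing):
  μ^(1)=53; μ^(2)=37; μ^(3)=-11; μ^(4)=-19

((0, 0, 0, 1); (0, 0, 1, 0); (0, 3, 0, 0); (3, 0, 0, 0))


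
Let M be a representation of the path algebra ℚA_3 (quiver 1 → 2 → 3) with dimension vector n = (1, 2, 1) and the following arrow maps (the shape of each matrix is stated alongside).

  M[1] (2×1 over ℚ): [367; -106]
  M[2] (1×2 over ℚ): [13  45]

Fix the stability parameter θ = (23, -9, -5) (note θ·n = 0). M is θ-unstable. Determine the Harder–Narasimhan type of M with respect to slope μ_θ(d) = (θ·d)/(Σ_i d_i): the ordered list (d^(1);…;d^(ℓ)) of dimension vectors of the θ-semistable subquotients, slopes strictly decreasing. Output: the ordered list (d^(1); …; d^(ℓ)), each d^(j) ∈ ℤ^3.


Via rank(M_{q-1}∘⋯∘M_p): M ≅ I[1,3], I[2,2].
μ_θ-semistable layers: μ^(1)=3; μ^(2)=-9

((1, 1, 1); (0, 1, 0))


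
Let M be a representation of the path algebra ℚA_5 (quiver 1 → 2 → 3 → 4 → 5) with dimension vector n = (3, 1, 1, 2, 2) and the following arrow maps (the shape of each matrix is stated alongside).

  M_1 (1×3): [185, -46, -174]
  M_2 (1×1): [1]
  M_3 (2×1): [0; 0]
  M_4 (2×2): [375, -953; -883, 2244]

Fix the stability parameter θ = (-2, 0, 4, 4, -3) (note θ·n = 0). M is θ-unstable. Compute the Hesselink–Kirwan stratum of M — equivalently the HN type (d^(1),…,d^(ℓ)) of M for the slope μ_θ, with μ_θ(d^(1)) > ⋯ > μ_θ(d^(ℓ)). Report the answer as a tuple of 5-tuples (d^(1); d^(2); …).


Via rank(M_{q-1}∘⋯∘M_p): M ≅ I[1,1]^2, I[1,3], I[4,5]^2.
μ_θ-semistable layers: μ^(1)=4; μ^(2)=1/2; μ^(3)=0; μ^(4)=-2

((0, 0, 1, 0, 0); (0, 0, 0, 2, 2); (0, 1, 0, 0, 0); (3, 0, 0, 0, 0))


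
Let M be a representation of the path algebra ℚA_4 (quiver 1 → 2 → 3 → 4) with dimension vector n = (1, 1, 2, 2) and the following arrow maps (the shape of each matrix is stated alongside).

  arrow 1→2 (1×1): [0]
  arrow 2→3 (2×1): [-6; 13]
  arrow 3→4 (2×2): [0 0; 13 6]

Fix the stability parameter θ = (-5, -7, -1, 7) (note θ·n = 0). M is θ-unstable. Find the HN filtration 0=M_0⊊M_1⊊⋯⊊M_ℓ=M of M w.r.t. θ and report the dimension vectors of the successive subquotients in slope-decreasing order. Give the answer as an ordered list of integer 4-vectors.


Barcode: M ≅ I[1,1], I[2,3], I[3,4], I[4,4]. HN layers by μ_θ (4 steps, strictly decreasing):
  μ^(1)=7; μ^(2)=-1; μ^(3)=-5; μ^(4)=-7

((0, 0, 0, 2); (0, 0, 2, 0); (1, 0, 0, 0); (0, 1, 0, 0))


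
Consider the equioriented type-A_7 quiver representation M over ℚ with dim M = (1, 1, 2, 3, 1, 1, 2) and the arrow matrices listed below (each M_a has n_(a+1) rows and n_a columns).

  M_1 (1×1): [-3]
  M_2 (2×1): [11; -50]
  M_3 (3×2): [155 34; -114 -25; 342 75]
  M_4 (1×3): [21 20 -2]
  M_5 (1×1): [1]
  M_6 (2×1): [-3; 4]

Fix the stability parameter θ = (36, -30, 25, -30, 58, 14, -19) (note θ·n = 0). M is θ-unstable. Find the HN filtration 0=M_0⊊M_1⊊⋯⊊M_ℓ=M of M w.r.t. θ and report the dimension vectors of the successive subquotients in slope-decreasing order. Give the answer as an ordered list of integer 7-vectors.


Via rank(M_{q-1}∘⋯∘M_p): M ≅ I[1,7], I[3,4], I[4,4], I[7,7].
μ_θ-semistable layers: μ^(1)=53/3; μ^(2)=1/4; μ^(3)=-5/2; μ^(4)=-19; μ^(5)=-30

((0, 0, 0, 0, 1, 1, 1); (1, 1, 1, 1, 0, 0, 0); (0, 0, 1, 1, 0, 0, 0); (0, 0, 0, 0, 0, 0, 1); (0, 0, 0, 1, 0, 0, 0))


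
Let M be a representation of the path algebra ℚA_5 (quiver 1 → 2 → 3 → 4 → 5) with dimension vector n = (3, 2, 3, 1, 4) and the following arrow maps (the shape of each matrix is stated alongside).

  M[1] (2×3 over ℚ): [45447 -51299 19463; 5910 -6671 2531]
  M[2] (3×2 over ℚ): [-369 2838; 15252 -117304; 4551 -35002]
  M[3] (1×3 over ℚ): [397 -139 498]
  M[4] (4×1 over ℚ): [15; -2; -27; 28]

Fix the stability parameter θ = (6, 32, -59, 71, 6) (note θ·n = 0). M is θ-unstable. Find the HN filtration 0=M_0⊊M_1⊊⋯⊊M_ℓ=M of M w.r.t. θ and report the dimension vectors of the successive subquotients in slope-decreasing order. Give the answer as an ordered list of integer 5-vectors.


Via rank(M_{q-1}∘⋯∘M_p): M ≅ I[1,1], I[1,2], I[1,5], I[3,3]^2, I[5,5]^3.
μ_θ-semistable layers: μ^(1)=77/2; μ^(2)=32; μ^(3)=6; μ^(4)=-7; μ^(5)=-59

((0, 0, 0, 1, 1); (0, 1, 0, 0, 0); (2, 0, 0, 0, 3); (1, 1, 1, 0, 0); (0, 0, 2, 0, 0))


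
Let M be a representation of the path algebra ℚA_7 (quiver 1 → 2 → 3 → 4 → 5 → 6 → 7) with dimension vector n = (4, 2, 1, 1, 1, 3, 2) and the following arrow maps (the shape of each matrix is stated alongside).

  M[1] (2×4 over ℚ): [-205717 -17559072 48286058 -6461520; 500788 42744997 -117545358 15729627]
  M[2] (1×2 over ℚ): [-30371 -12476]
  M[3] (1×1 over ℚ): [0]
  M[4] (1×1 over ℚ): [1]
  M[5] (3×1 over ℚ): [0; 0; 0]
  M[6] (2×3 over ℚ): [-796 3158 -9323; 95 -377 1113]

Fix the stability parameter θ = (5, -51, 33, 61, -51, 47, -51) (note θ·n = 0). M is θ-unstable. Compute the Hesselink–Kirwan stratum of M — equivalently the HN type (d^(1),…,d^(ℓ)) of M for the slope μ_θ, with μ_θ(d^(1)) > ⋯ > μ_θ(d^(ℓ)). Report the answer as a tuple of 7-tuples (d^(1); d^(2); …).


Barcode: M ≅ I[1,1]^2, I[1,2], I[1,3], I[4,5], I[6,6], I[6,7]^2. HN layers by μ_θ (5 steps, strictly decreasing):
  μ^(1)=47; μ^(2)=33; μ^(3)=5; μ^(4)=-2; μ^(5)=-23

((0, 0, 0, 0, 0, 1, 0); (0, 0, 1, 0, 0, 0, 0); (2, 0, 0, 1, 1, 0, 0); (0, 0, 0, 0, 0, 2, 2); (2, 2, 0, 0, 0, 0, 0))


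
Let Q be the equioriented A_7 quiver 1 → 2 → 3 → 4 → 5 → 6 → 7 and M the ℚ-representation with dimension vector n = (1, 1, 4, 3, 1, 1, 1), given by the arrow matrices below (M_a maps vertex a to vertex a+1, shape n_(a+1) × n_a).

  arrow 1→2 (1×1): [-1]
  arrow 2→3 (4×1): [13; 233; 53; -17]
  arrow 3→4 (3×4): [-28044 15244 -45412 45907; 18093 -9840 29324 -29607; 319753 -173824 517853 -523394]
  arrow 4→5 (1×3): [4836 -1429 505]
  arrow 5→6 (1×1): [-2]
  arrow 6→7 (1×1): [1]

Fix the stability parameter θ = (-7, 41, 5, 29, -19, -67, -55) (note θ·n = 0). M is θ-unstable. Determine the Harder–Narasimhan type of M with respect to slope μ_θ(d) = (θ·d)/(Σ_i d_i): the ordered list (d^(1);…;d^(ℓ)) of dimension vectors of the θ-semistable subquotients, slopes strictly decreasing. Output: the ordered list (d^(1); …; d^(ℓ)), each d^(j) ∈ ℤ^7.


Barcode: M ≅ I[1,4], I[3,3], I[3,4], I[3,7]. HN layers by μ_θ (5 steps, strictly decreasing):
  μ^(1)=29; μ^(2)=23; μ^(3)=5; μ^(4)=-7; μ^(5)=-107/5

((0, 0, 0, 2, 0, 0, 0); (0, 1, 1, 0, 0, 0, 0); (0, 0, 2, 0, 0, 0, 0); (1, 0, 0, 0, 0, 0, 0); (0, 0, 1, 1, 1, 1, 1))


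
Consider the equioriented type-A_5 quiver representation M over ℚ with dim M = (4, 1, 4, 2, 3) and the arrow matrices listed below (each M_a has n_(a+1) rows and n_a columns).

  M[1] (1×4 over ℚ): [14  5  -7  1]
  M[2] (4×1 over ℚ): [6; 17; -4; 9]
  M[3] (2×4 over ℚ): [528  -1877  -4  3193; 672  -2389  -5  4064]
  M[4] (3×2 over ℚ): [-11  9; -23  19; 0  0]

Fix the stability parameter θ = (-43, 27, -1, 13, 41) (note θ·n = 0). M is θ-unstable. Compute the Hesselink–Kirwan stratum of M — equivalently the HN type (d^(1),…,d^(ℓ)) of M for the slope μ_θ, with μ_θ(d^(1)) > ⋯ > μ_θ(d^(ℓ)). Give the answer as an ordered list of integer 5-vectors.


Via rank(M_{q-1}∘⋯∘M_p): M ≅ I[1,1]^3, I[1,5], I[3,3]^2, I[3,5], I[5,5].
μ_θ-semistable layers: μ^(1)=41; μ^(2)=13; μ^(3)=-1; μ^(4)=-43

((0, 0, 0, 0, 3); (0, 1, 1, 2, 0); (0, 0, 3, 0, 0); (4, 0, 0, 0, 0))


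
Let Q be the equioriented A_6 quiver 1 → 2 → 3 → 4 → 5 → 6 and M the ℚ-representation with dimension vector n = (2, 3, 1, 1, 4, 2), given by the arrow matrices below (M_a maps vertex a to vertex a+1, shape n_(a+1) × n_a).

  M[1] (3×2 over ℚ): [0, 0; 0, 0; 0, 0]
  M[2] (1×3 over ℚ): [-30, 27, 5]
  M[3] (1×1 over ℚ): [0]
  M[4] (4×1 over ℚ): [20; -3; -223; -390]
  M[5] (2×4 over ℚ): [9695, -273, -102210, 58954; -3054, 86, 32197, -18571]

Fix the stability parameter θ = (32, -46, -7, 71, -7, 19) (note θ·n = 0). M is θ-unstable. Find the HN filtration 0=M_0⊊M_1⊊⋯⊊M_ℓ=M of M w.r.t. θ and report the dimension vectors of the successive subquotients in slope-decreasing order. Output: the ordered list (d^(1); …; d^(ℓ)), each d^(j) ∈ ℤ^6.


Interval decomposition of M: I[1,1]^2, I[2,2]^2, I[2,3], I[4,6], I[5,5]^2, I[5,6].
HN type (ℓ=5): μ^(1)=32; μ^(2)=83/3; μ^(3)=19; μ^(4)=-7; μ^(5)=-46

((2, 0, 0, 0, 0, 0); (0, 0, 0, 1, 1, 1); (0, 0, 0, 0, 0, 1); (0, 0, 1, 0, 3, 0); (0, 3, 0, 0, 0, 0))
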